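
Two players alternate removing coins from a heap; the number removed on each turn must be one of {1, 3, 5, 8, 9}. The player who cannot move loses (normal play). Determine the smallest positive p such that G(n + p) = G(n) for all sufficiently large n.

16

G(0) = 0
G(1) = mex{0} = 1
G(2) = mex{1} = 0
G(3) = mex{0,0} = 1
G(4) = mex{1,1} = 0
G(5) = mex{0,0,0} = 1
G(6) = mex{1,1,1} = 0
G(7) = mex{0,0,0} = 1
G(8) = mex{1,1,1,0} = 2
G(9) = mex{2,0,0,1,0} = 3
G(10) = mex{3,1,1,0,1} = 2
G(11) = mex{2,2,0,1,0} = 3
G(12) = mex{3,3,1,0,1} = 2
G(13) = mex{2,2,2,1,0} = 3
G(14) = mex{3,3,3,0,1} = 2
G(15) = mex{2,2,2,1,0} = 3
G(16) = mex{3,3,3,2,1} = 0
G(17) = mex{0,2,2,3,2} = 1
G(18) = mex{1,3,3,2,3} = 0
G(19) = mex{0,0,2,3,2} = 1
G(20) = mex{1,1,3,2,3} = 0
G(21) = mex{0,0,0,3,2} = 1
G(22) = mex{1,1,1,2,3} = 0
G(23) = mex{0,0,0,3,2} = 1
G(24) = mex{1,1,1,0,3} = 2
G(25) = mex{2,0,0,1,0} = 3
G(26) = mex{3,1,1,0,1} = 2
G(27) = mex{2,2,0,1,0} = 3
G(28) = mex{3,3,1,0,1} = 2
G(29) = mex{2,2,2,1,0} = 3
G(30) = mex{3,3,3,0,1} = 2
G(31) = mex{2,2,2,1,0} = 3
G(32) = mex{3,3,3,2,1} = 0
G(33) = mex{0,2,2,3,2} = 1
G(n+16) = G(n) holds for n = 0,…,8 (a full window of length max(S) = 9), so the sequence is purely periodic with period 16.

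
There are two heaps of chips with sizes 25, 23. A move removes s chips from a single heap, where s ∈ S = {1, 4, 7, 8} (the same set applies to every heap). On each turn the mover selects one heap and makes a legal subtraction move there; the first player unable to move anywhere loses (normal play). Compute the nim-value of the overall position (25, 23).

2

All heaps use S = {1, 4, 7, 8}:
G(0) = 0
G(1) = mex{0} = 1
G(2) = mex{1} = 0
G(3) = mex{0} = 1
G(4) = mex{1,0} = 2
G(5) = mex{2,1} = 0
G(6) = mex{0,0} = 1
G(7) = mex{1,1,0} = 2
G(8) = mex{2,2,1,0} = 3
G(9) = mex{3,0,0,1} = 2
G(10) = mex{2,1,1,0} = 3
G(11) = mex{3,2,2,1} = 0
G(12) = mex{0,3,0,2} = 1
G(13) = mex{1,2,1,0} = 3
G(14) = mex{3,3,2,1} = 0
G(15) = mex{0,0,3,2} = 1
G(16) = mex{1,1,2,3} = 0
G(17) = mex{0,3,3,2} = 1
G(18) = mex{1,0,0,3} = 2
G(19) = mex{2,1,1,0} = 3
G(20) = mex{3,0,3,1} = 2
G(21) = mex{2,1,0,3} = 4
G(22) = mex{4,2,1,0} = 3
G(23) = mex{3,3,0,1} = 2
G(24) = mex{2,2,1,0} = 3
G(25) = mex{3,4,2,1} = 0
Heap A: G(25) = 0.
Heap B: G(23) = 2.
Combined Grundy value = 0 ⊕ 2 = 2.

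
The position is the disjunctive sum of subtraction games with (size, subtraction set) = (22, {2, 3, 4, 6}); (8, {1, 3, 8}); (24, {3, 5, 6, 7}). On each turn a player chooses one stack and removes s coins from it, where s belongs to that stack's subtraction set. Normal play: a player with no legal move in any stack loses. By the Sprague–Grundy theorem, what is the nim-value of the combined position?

0

Stack A, S = {2, 3, 4, 6}:
G(0) = 0
G(1) = mex{} = 0
G(2) = mex{0} = 1
G(3) = mex{0,0} = 1
G(4) = mex{1,0,0} = 2
G(5) = mex{1,1,0} = 2
G(6) = mex{2,1,1,0} = 3
G(7) = mex{2,2,1,0} = 3
G(8) = mex{3,2,2,1} = 0
G(9) = mex{3,3,2,1} = 0
G(10) = mex{0,3,3,2} = 1
G(11) = mex{0,0,3,2} = 1
G(12) = mex{1,0,0,3} = 2
G(13) = mex{1,1,0,3} = 2
G(14) = mex{2,1,1,0} = 3
G(15) = mex{2,2,1,0} = 3
G(16) = mex{3,2,2,1} = 0
G(17) = mex{3,3,2,1} = 0
G(18) = mex{0,3,3,2} = 1
G(19) = mex{0,0,3,2} = 1
G(20) = mex{1,0,0,3} = 2
G(21) = mex{1,1,0,3} = 2
G(22) = mex{2,1,1,0} = 3
G_A(22) = 3.
Stack B, S = {1, 3, 8}:
G(0) = 0
G(1) = mex{0} = 1
G(2) = mex{1} = 0
G(3) = mex{0,0} = 1
G(4) = mex{1,1} = 0
G(5) = mex{0,0} = 1
G(6) = mex{1,1} = 0
G(7) = mex{0,0} = 1
G(8) = mex{1,1,0} = 2
G_B(8) = 2.
Stack C, S = {3, 5, 6, 7}:
n :  0  1  2  3  4  5  6  7  8  9 10 11 12 13 14 15 16 17 18 19 20 21 22 23 24
G :  0  0  0  1  1  1  2  2  2  3  0  0  0  1  1  1  2  2  2  3  0  0  0  1  1
G_C(24) = 1.
Combined Grundy value = 3 ⊕ 2 ⊕ 1 = 0.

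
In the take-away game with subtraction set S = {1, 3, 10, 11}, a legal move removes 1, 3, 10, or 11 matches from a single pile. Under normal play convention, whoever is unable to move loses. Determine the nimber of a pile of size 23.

G(0) = 0
G(1) = mex{0} = 1
G(2) = mex{1} = 0
G(3) = mex{0,0} = 1
G(4) = mex{1,1} = 0
G(5) = mex{0,0} = 1
G(6) = mex{1,1} = 0
G(7) = mex{0,0} = 1
G(8) = mex{1,1} = 0
G(9) = mex{0,0} = 1
G(10) = mex{1,1,0} = 2
G(11) = mex{2,0,1,0} = 3
G(12) = mex{3,1,0,1} = 2
G(13) = mex{2,2,1,0} = 3
G(14) = mex{3,3,0,1} = 2
G(15) = mex{2,2,1,0} = 3
G(16) = mex{3,3,0,1} = 2
G(17) = mex{2,2,1,0} = 3
G(18) = mex{3,3,0,1} = 2
G(19) = mex{2,2,1,0} = 3
G(20) = mex{3,3,2,1} = 0
G(21) = mex{0,2,3,2} = 1
G(22) = mex{1,3,2,3} = 0
G(23) = mex{0,0,3,2} = 1

1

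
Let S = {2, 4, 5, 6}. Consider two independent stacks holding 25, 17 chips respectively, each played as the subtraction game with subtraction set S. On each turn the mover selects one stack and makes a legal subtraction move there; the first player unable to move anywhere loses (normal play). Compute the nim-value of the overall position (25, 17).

0

All stacks use S = {2, 4, 5, 6}:
G(0) = 0
G(1) = mex{} = 0
G(2) = mex{0} = 1
G(3) = mex{0} = 1
G(4) = mex{1,0} = 2
G(5) = mex{1,0,0} = 2
G(6) = mex{2,1,0,0} = 3
G(7) = mex{2,1,1,0} = 3
G(8) = mex{3,2,1,1} = 0
G(9) = mex{3,2,2,1} = 0
G(10) = mex{0,3,2,2} = 1
G(11) = mex{0,3,3,2} = 1
G(12) = mex{1,0,3,3} = 2
G(13) = mex{1,0,0,3} = 2
G(14) = mex{2,1,0,0} = 3
G(15) = mex{2,1,1,0} = 3
G(16) = mex{3,2,1,1} = 0
G(17) = mex{3,2,2,1} = 0
G(18) = mex{0,3,2,2} = 1
G(19) = mex{0,3,3,2} = 1
G(20) = mex{1,0,3,3} = 2
G(21) = mex{1,0,0,3} = 2
G(22) = mex{2,1,0,0} = 3
G(23) = mex{2,1,1,0} = 3
G(24) = mex{3,2,1,1} = 0
G(25) = mex{3,2,2,1} = 0
Stack A: G(25) = 0.
Stack B: G(17) = 0.
Combined Grundy value = 0 ⊕ 0 = 0.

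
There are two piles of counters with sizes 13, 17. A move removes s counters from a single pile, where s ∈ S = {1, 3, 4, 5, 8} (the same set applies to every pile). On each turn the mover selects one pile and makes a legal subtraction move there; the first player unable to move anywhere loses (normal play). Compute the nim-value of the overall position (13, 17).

All piles use S = {1, 3, 4, 5, 8}:
n :  0  1  2  3  4  5  6  7  8  9 10 11 12 13 14 15 16 17
G :  0  1  0  1  2  3  2  3  4  0  1  0  1  2  3  2  3  4
Pile A: G(13) = 2.
Pile B: G(17) = 4.
Combined Grundy value = 2 ⊕ 4 = 6.

6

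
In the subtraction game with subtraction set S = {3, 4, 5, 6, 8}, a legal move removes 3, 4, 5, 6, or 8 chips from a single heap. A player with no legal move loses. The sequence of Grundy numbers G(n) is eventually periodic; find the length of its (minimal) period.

11

G(0) = 0
G(1) = mex{} = 0
G(2) = mex{} = 0
G(3) = mex{0} = 1
G(4) = mex{0,0} = 1
G(5) = mex{0,0,0} = 1
G(6) = mex{1,0,0,0} = 2
G(7) = mex{1,1,0,0} = 2
G(8) = mex{1,1,1,0,0} = 2
G(9) = mex{2,1,1,1,0} = 3
G(10) = mex{2,2,1,1,0} = 3
G(11) = mex{2,2,2,1,1} = 0
G(12) = mex{3,2,2,2,1} = 0
G(13) = mex{3,3,2,2,1} = 0
G(14) = mex{0,3,3,2,2} = 1
G(15) = mex{0,0,3,3,2} = 1
G(16) = mex{0,0,0,3,2} = 1
G(17) = mex{1,0,0,0,3} = 2
G(18) = mex{1,1,0,0,3} = 2
G(19) = mex{1,1,1,0,0} = 2
G(20) = mex{2,1,1,1,0} = 3
G(21) = mex{2,2,1,1,0} = 3
G(22) = mex{2,2,2,1,1} = 0
G(23) = mex{3,2,2,2,1} = 0
G(n+11) = G(n) holds for n = 0,…,7 (a full window of length max(S) = 8), so the sequence is purely periodic with period 11.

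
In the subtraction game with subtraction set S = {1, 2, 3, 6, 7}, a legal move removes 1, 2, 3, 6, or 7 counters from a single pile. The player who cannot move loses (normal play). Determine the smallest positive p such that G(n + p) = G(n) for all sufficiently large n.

G(0) = 0
G(1) = mex{0} = 1
G(2) = mex{1,0} = 2
G(3) = mex{2,1,0} = 3
G(4) = mex{3,2,1} = 0
G(5) = mex{0,3,2} = 1
G(6) = mex{1,0,3,0} = 2
G(7) = mex{2,1,0,1,0} = 3
G(8) = mex{3,2,1,2,1} = 0
G(9) = mex{0,3,2,3,2} = 1
G(10) = mex{1,0,3,0,3} = 2
G(11) = mex{2,1,0,1,0} = 3
G(12) = mex{3,2,1,2,1} = 0
G(13) = mex{0,3,2,3,2} = 1
G(14) = mex{1,0,3,0,3} = 2
G(n+4) = G(n) holds for n = 0,…,6 (a full window of length max(S) = 7), so the sequence is purely periodic with period 4.

4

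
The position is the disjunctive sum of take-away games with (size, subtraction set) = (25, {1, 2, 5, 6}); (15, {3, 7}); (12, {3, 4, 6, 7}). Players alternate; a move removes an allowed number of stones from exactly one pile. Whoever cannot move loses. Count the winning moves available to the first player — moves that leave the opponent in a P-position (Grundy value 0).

Pile A, S = {1, 2, 5, 6}:
n :  0  1  2  3  4  5  6  7  8  9 10 11 12 13 14 15 16 17 18 19 20 21 22 23 24 25
G :  0  1  2  0  1  2  3  0  1  2  0  1  2  3  0  1  2  0  1  2  3  0  1  2  0  1
G_A(25) = 1.
Pile B, S = {3, 7}:
G(0) = 0
G(1) = mex{} = 0
G(2) = mex{} = 0
G(3) = mex{0} = 1
G(4) = mex{0} = 1
G(5) = mex{0} = 1
G(6) = mex{1} = 0
G(7) = mex{1,0} = 2
G(8) = mex{1,0} = 2
G(9) = mex{0,0} = 1
G(10) = mex{2,1} = 0
G(11) = mex{2,1} = 0
G(12) = mex{1,1} = 0
G(13) = mex{0,0} = 1
G(14) = mex{0,2} = 1
G(15) = mex{0,2} = 1
G_B(15) = 1.
Pile C, S = {3, 4, 6, 7}:
G(0) = 0
G(1) = mex{} = 0
G(2) = mex{} = 0
G(3) = mex{0} = 1
G(4) = mex{0,0} = 1
G(5) = mex{0,0} = 1
G(6) = mex{1,0,0} = 2
G(7) = mex{1,1,0,0} = 2
G(8) = mex{1,1,0,0} = 2
G(9) = mex{2,1,1,0} = 3
G(10) = mex{2,2,1,1} = 0
G(11) = mex{2,2,1,1} = 0
G(12) = mex{3,2,2,1} = 0
G_C(12) = 0.
Combined Grundy value = 1 ⊕ 1 ⊕ 0 = 0.
A winning move leaves total XOR = 0, i.e. changes one component's Grundy value g to g ⊕ X where X is the current total.
Pile A: target g' = 1⊕0 = 1, but every legal move changes the Grundy value (mex property), so 0 moves.
Pile B: target g' = 1⊕0 = 1, but every legal move changes the Grundy value (mex property), so 0 moves.
Pile C: target g' = 0⊕0 = 0, but every legal move changes the Grundy value (mex property), so 0 moves.

0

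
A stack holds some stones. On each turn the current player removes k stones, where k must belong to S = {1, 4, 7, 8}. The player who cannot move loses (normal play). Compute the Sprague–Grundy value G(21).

n :  0  1  2  3  4  5  6  7  8  9 10 11 12 13 14 15 16 17 18 19 20 21
G :  0  1  0  1  2  0  1  2  3  2  3  0  1  3  0  1  0  1  2  3  2  4

4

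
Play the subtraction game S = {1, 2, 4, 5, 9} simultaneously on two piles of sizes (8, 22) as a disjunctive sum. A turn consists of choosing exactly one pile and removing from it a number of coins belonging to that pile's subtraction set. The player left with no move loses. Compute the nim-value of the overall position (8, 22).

All piles use S = {1, 2, 4, 5, 9}:
G(0) = 0
G(1) = mex{0} = 1
G(2) = mex{1,0} = 2
G(3) = mex{2,1} = 0
G(4) = mex{0,2,0} = 1
G(5) = mex{1,0,1,0} = 2
G(6) = mex{2,1,2,1} = 0
G(7) = mex{0,2,0,2} = 1
G(8) = mex{1,0,1,0} = 2
G(9) = mex{2,1,2,1,0} = 3
G(10) = mex{3,2,0,2,1} = 4
G(11) = mex{4,3,1,0,2} = 5
G(12) = mex{5,4,2,1,0} = 3
G(13) = mex{3,5,3,2,1} = 0
G(14) = mex{0,3,4,3,2} = 1
G(15) = mex{1,0,5,4,0} = 2
G(16) = mex{2,1,3,5,1} = 0
G(17) = mex{0,2,0,3,2} = 1
G(18) = mex{1,0,1,0,3} = 2
G(19) = mex{2,1,2,1,4} = 0
G(20) = mex{0,2,0,2,5} = 1
G(21) = mex{1,0,1,0,3} = 2
G(22) = mex{2,1,2,1,0} = 3
Pile A: G(8) = 2.
Pile B: G(22) = 3.
Combined Grundy value = 2 ⊕ 3 = 1.

1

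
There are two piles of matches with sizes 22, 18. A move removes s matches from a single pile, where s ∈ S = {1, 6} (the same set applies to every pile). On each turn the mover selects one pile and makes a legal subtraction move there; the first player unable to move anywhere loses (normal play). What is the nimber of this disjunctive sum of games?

All piles use S = {1, 6}:
G(0) = 0
G(1) = mex{0} = 1
G(2) = mex{1} = 0
G(3) = mex{0} = 1
G(4) = mex{1} = 0
G(5) = mex{0} = 1
G(6) = mex{1,0} = 2
G(7) = mex{2,1} = 0
G(8) = mex{0,0} = 1
G(9) = mex{1,1} = 0
G(10) = mex{0,0} = 1
G(11) = mex{1,1} = 0
G(12) = mex{0,2} = 1
G(13) = mex{1,0} = 2
G(14) = mex{2,1} = 0
G(15) = mex{0,0} = 1
G(16) = mex{1,1} = 0
G(17) = mex{0,0} = 1
G(18) = mex{1,1} = 0
G(19) = mex{0,2} = 1
G(20) = mex{1,0} = 2
G(21) = mex{2,1} = 0
G(22) = mex{0,0} = 1
Pile A: G(22) = 1.
Pile B: G(18) = 0.
Combined Grundy value = 1 ⊕ 0 = 1.

1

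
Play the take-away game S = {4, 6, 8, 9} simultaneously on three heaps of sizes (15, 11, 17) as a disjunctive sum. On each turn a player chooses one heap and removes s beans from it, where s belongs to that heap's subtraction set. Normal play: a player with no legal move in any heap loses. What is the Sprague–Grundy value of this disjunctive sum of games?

All heaps use S = {4, 6, 8, 9}:
G(0) = 0
G(1) = mex{} = 0
G(2) = mex{} = 0
G(3) = mex{} = 0
G(4) = mex{0} = 1
G(5) = mex{0} = 1
G(6) = mex{0,0} = 1
G(7) = mex{0,0} = 1
G(8) = mex{1,0,0} = 2
G(9) = mex{1,0,0,0} = 2
G(10) = mex{1,1,0,0} = 2
G(11) = mex{1,1,0,0} = 2
G(12) = mex{2,1,1,0} = 3
G(13) = mex{2,1,1,1} = 0
G(14) = mex{2,2,1,1} = 0
G(15) = mex{2,2,1,1} = 0
G(16) = mex{3,2,2,1} = 0
G(17) = mex{0,2,2,2} = 1
Heap A: G(15) = 0.
Heap B: G(11) = 2.
Heap C: G(17) = 1.
Combined Grundy value = 0 ⊕ 2 ⊕ 1 = 3.

3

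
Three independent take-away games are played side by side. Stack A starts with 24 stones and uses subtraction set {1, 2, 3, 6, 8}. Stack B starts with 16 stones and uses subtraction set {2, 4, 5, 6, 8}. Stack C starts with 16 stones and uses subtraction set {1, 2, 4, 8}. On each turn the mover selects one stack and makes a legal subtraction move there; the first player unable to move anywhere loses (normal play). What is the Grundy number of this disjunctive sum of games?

0

Stack A, S = {1, 2, 3, 6, 8}:
G(0) = 0
G(1) = mex{0} = 1
G(2) = mex{1,0} = 2
G(3) = mex{2,1,0} = 3
G(4) = mex{3,2,1} = 0
G(5) = mex{0,3,2} = 1
G(6) = mex{1,0,3,0} = 2
G(7) = mex{2,1,0,1} = 3
G(8) = mex{3,2,1,2,0} = 4
G(9) = mex{4,3,2,3,1} = 0
G(10) = mex{0,4,3,0,2} = 1
G(11) = mex{1,0,4,1,3} = 2
G(12) = mex{2,1,0,2,0} = 3
G(13) = mex{3,2,1,3,1} = 0
G(14) = mex{0,3,2,4,2} = 1
G(15) = mex{1,0,3,0,3} = 2
G(16) = mex{2,1,0,1,4} = 3
G(17) = mex{3,2,1,2,0} = 4
G(18) = mex{4,3,2,3,1} = 0
G(19) = mex{0,4,3,0,2} = 1
G(20) = mex{1,0,4,1,3} = 2
G(21) = mex{2,1,0,2,0} = 3
G(22) = mex{3,2,1,3,1} = 0
G(23) = mex{0,3,2,4,2} = 1
G(24) = mex{1,0,3,0,3} = 2
G_A(24) = 2.
Stack B, S = {2, 4, 5, 6, 8}:
G(0) = 0
G(1) = mex{} = 0
G(2) = mex{0} = 1
G(3) = mex{0} = 1
G(4) = mex{1,0} = 2
G(5) = mex{1,0,0} = 2
G(6) = mex{2,1,0,0} = 3
G(7) = mex{2,1,1,0} = 3
G(8) = mex{3,2,1,1,0} = 4
G(9) = mex{3,2,2,1,0} = 4
G(10) = mex{4,3,2,2,1} = 0
G(11) = mex{4,3,3,2,1} = 0
G(12) = mex{0,4,3,3,2} = 1
G(13) = mex{0,4,4,3,2} = 1
G(14) = mex{1,0,4,4,3} = 2
G(15) = mex{1,0,0,4,3} = 2
G(16) = mex{2,1,0,0,4} = 3
G_B(16) = 3.
Stack C, S = {1, 2, 4, 8}:
n :  0  1  2  3  4  5  6  7  8  9 10 11 12 13 14 15 16
G :  0  1  2  0  1  2  0  1  2  0  1  2  0  1  2  0  1
G_C(16) = 1.
Combined Grundy value = 2 ⊕ 3 ⊕ 1 = 0.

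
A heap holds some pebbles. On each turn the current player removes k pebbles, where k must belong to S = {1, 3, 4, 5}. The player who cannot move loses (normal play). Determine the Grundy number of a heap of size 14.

G(0) = 0
G(1) = mex{0} = 1
G(2) = mex{1} = 0
G(3) = mex{0,0} = 1
G(4) = mex{1,1,0} = 2
G(5) = mex{2,0,1,0} = 3
G(6) = mex{3,1,0,1} = 2
G(7) = mex{2,2,1,0} = 3
G(8) = mex{3,3,2,1} = 0
G(9) = mex{0,2,3,2} = 1
G(10) = mex{1,3,2,3} = 0
G(11) = mex{0,0,3,2} = 1
G(12) = mex{1,1,0,3} = 2
G(13) = mex{2,0,1,0} = 3
G(14) = mex{3,1,0,1} = 2

2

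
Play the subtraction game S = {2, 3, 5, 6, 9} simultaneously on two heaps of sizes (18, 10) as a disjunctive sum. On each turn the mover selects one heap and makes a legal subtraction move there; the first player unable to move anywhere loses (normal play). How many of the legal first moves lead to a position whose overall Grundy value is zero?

All heaps use S = {2, 3, 5, 6, 9}:
G(0) = 0
G(1) = mex{} = 0
G(2) = mex{0} = 1
G(3) = mex{0,0} = 1
G(4) = mex{1,0} = 2
G(5) = mex{1,1,0} = 2
G(6) = mex{2,1,0,0} = 3
G(7) = mex{2,2,1,0} = 3
G(8) = mex{3,2,1,1} = 0
G(9) = mex{3,3,2,1,0} = 4
G(10) = mex{0,3,2,2,0} = 1
G(11) = mex{4,0,3,2,1} = 5
G(12) = mex{1,4,3,3,1} = 0
G(13) = mex{5,1,0,3,2} = 4
G(14) = mex{0,5,4,0,2} = 1
G(15) = mex{4,0,1,4,3} = 2
G(16) = mex{1,4,5,1,3} = 0
G(17) = mex{2,1,0,5,0} = 3
G(18) = mex{0,2,4,0,4} = 1
Heap A: G(18) = 1.
Heap B: G(10) = 1.
Combined Grundy value = 1 ⊕ 1 = 0.
A winning move leaves total XOR = 0, i.e. changes one component's Grundy value g to g ⊕ X where X is the current total.
Heap A: target g' = 1⊕0 = 1, but every legal move changes the Grundy value (mex property), so 0 moves.
Heap B: target g' = 1⊕0 = 1, but every legal move changes the Grundy value (mex property), so 0 moves.

0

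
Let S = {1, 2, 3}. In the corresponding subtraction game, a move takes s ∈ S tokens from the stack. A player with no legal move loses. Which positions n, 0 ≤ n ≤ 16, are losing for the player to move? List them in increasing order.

G(0) = 0
G(1) = mex{0} = 1
G(2) = mex{1,0} = 2
G(3) = mex{2,1,0} = 3
G(4) = mex{3,2,1} = 0
G(5) = mex{0,3,2} = 1
G(6) = mex{1,0,3} = 2
G(7) = mex{2,1,0} = 3
G(8) = mex{3,2,1} = 0
G(9) = mex{0,3,2} = 1
G(10) = mex{1,0,3} = 2
G(11) = mex{2,1,0} = 3
G(12) = mex{3,2,1} = 0
G(13) = mex{0,3,2} = 1
G(14) = mex{1,0,3} = 2
G(15) = mex{2,1,0} = 3
G(16) = mex{3,2,1} = 0
P-positions are exactly the n with G(n) = 0.

0, 4, 8, 12, 16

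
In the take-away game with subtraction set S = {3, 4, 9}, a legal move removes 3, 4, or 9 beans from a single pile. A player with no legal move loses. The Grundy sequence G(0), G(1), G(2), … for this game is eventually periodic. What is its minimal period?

G(0) = 0
G(1) = mex{} = 0
G(2) = mex{} = 0
G(3) = mex{0} = 1
G(4) = mex{0,0} = 1
G(5) = mex{0,0} = 1
G(6) = mex{1,0} = 2
G(7) = mex{1,1} = 0
G(8) = mex{1,1} = 0
G(9) = mex{2,1,0} = 3
G(10) = mex{0,2,0} = 1
G(11) = mex{0,0,0} = 1
G(12) = mex{3,0,1} = 2
G(13) = mex{1,3,1} = 0
G(14) = mex{1,1,1} = 0
G(15) = mex{2,1,2} = 0
G(16) = mex{0,2,0} = 1
G(17) = mex{0,0,0} = 1
G(18) = mex{0,0,3} = 1
G(19) = mex{1,0,1} = 2
G(20) = mex{1,1,1} = 0
G(21) = mex{1,1,2} = 0
G(22) = mex{2,1,0} = 3
G(23) = mex{0,2,0} = 1
G(24) = mex{0,0,0} = 1
G(25) = mex{3,0,1} = 2
G(26) = mex{1,3,1} = 0
G(27) = mex{1,1,1} = 0
G(n+13) = G(n) holds for n = 0,…,8 (a full window of length max(S) = 9), so the sequence is purely periodic with period 13.

13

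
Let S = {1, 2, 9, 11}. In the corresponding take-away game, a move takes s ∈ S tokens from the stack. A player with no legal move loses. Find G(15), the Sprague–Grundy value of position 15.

G(0) = 0
G(1) = mex{0} = 1
G(2) = mex{1,0} = 2
G(3) = mex{2,1} = 0
G(4) = mex{0,2} = 1
G(5) = mex{1,0} = 2
G(6) = mex{2,1} = 0
G(7) = mex{0,2} = 1
G(8) = mex{1,0} = 2
G(9) = mex{2,1,0} = 3
G(10) = mex{3,2,1} = 0
G(11) = mex{0,3,2,0} = 1
G(12) = mex{1,0,0,1} = 2
G(13) = mex{2,1,1,2} = 0
G(14) = mex{0,2,2,0} = 1
G(15) = mex{1,0,0,1} = 2

2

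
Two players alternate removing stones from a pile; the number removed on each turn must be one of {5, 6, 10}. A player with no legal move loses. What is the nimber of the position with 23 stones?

1

n :  0  1  2  3  4  5  6  7  8  9 10 11 12 13 14 15 16 17 18 19 20 21 22 23
G :  0  0  0  0  0  1  1  1  1  1  2  2  2  2  2  0  0  0  0  0  1  1  1  1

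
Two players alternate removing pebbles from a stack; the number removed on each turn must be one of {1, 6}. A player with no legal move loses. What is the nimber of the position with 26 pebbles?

1

n :  0  1  2  3  4  5  6  7  8  9 10 11 12 13 14 15 16 17 18 19 20 21 22 23 24 25 26
G :  0  1  0  1  0  1  2  0  1  0  1  0  1  2  0  1  0  1  0  1  2  0  1  0  1  0  1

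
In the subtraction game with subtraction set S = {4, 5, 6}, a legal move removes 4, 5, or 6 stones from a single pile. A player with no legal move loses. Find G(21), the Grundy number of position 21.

0

G(0) = 0
G(1) = mex{} = 0
G(2) = mex{} = 0
G(3) = mex{} = 0
G(4) = mex{0} = 1
G(5) = mex{0,0} = 1
G(6) = mex{0,0,0} = 1
G(7) = mex{0,0,0} = 1
G(8) = mex{1,0,0} = 2
G(9) = mex{1,1,0} = 2
G(10) = mex{1,1,1} = 0
G(11) = mex{1,1,1} = 0
G(12) = mex{2,1,1} = 0
G(13) = mex{2,2,1} = 0
G(14) = mex{0,2,2} = 1
G(15) = mex{0,0,2} = 1
G(16) = mex{0,0,0} = 1
G(17) = mex{0,0,0} = 1
G(18) = mex{1,0,0} = 2
G(19) = mex{1,1,0} = 2
G(20) = mex{1,1,1} = 0
G(21) = mex{1,1,1} = 0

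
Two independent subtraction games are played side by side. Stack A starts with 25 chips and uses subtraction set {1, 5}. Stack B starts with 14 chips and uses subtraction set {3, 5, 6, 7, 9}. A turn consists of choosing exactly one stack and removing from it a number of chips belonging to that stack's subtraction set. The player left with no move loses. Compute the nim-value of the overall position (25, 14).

1

Stack A, S = {1, 5}:
G(0) = 0
G(1) = mex{0} = 1
G(2) = mex{1} = 0
G(3) = mex{0} = 1
G(4) = mex{1} = 0
G(5) = mex{0,0} = 1
G(6) = mex{1,1} = 0
G(7) = mex{0,0} = 1
G(8) = mex{1,1} = 0
G(9) = mex{0,0} = 1
G(10) = mex{1,1} = 0
G(11) = mex{0,0} = 1
G(12) = mex{1,1} = 0
G(13) = mex{0,0} = 1
G(14) = mex{1,1} = 0
G(15) = mex{0,0} = 1
G(16) = mex{1,1} = 0
G(17) = mex{0,0} = 1
G(18) = mex{1,1} = 0
G(19) = mex{0,0} = 1
G(20) = mex{1,1} = 0
G(21) = mex{0,0} = 1
G(22) = mex{1,1} = 0
G(23) = mex{0,0} = 1
G(24) = mex{1,1} = 0
G(25) = mex{0,0} = 1
G_A(25) = 1.
Stack B, S = {3, 5, 6, 7, 9}:
n :  0  1  2  3  4  5  6  7  8  9 10 11 12 13 14
G :  0  0  0  1  1  1  2  2  2  3  3  3  0  0  0
G_B(14) = 0.
Combined Grundy value = 1 ⊕ 0 = 1.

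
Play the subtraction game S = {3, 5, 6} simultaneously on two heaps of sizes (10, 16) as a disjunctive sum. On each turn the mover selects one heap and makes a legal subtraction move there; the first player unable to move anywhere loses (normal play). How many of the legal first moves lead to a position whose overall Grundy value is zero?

3

All heaps use S = {3, 5, 6}:
n :  0  1  2  3  4  5  6  7  8  9 10 11 12 13 14 15 16
G :  0  0  0  1  1  1  2  2  2  0  0  0  1  1  1  2  2
Heap A: G(10) = 0.
Heap B: G(16) = 2.
Combined Grundy value = 0 ⊕ 2 = 2.
A winning move leaves total XOR = 0, i.e. changes one component's Grundy value g to g ⊕ X where X is the current total.
Heap A: need g' = 0⊕2 = 2. Options: 10−3→G=2, 10−5→G=1, 10−6→G=1. Hits: 1.
Heap B: need g' = 2⊕2 = 0. Options: 16−3→G=1, 16−5→G=0, 16−6→G=0. Hits: 2.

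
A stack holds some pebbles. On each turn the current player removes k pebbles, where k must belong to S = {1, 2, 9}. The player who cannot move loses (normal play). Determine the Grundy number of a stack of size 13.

G(0) = 0
G(1) = mex{0} = 1
G(2) = mex{1,0} = 2
G(3) = mex{2,1} = 0
G(4) = mex{0,2} = 1
G(5) = mex{1,0} = 2
G(6) = mex{2,1} = 0
G(7) = mex{0,2} = 1
G(8) = mex{1,0} = 2
G(9) = mex{2,1,0} = 3
G(10) = mex{3,2,1} = 0
G(11) = mex{0,3,2} = 1
G(12) = mex{1,0,0} = 2
G(13) = mex{2,1,1} = 0

0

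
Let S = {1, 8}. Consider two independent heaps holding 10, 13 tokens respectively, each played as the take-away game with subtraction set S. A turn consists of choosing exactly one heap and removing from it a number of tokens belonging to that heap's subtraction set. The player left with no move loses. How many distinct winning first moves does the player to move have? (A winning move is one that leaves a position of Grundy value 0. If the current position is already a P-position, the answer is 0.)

4

All heaps use S = {1, 8}:
n :  0  1  2  3  4  5  6  7  8  9 10 11 12 13
G :  0  1  0  1  0  1  0  1  2  0  1  0  1  0
Heap A: G(10) = 1.
Heap B: G(13) = 0.
Combined Grundy value = 1 ⊕ 0 = 1.
A winning move leaves total XOR = 0, i.e. changes one component's Grundy value g to g ⊕ X where X is the current total.
Heap A: need g' = 1⊕1 = 0. Options: 10−1→G=0, 10−8→G=0. Hits: 2.
Heap B: need g' = 0⊕1 = 1. Options: 13−1→G=1, 13−8→G=1. Hits: 2.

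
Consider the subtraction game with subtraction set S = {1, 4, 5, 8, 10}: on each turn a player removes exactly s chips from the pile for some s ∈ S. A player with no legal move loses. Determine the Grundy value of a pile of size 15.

2

G(0) = 0
G(1) = mex{0} = 1
G(2) = mex{1} = 0
G(3) = mex{0} = 1
G(4) = mex{1,0} = 2
G(5) = mex{2,1,0} = 3
G(6) = mex{3,0,1} = 2
G(7) = mex{2,1,0} = 3
G(8) = mex{3,2,1,0} = 4
G(9) = mex{4,3,2,1} = 0
G(10) = mex{0,2,3,0,0} = 1
G(11) = mex{1,3,2,1,1} = 0
G(12) = mex{0,4,3,2,0} = 1
G(13) = mex{1,0,4,3,1} = 2
G(14) = mex{2,1,0,2,2} = 3
G(15) = mex{3,0,1,3,3} = 2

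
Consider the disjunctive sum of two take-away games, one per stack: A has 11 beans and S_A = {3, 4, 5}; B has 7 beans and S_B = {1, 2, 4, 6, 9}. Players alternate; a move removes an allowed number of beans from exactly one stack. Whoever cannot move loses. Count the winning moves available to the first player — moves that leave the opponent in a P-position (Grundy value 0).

1

Stack A, S = {3, 4, 5}:
n :  0  1  2  3  4  5  6  7  8  9 10 11
G :  0  0  0  1  1  1  2  2  0  0  0  1
G_A(11) = 1.
Stack B, S = {1, 2, 4, 6, 9}:
n : 0 1 2 3 4 5 6 7
G : 0 1 2 0 1 2 3 4
G_B(7) = 4.
Combined Grundy value = 1 ⊕ 4 = 5.
A winning move leaves total XOR = 0, i.e. changes one component's Grundy value g to g ⊕ X where X is the current total.
Stack A: need g' = 1⊕5 = 4. Options: 11−3→G=0, 11−4→G=2, 11−5→G=2. Hits: 0.
Stack B: need g' = 4⊕5 = 1. Options: 7−1→G=3, 7−2→G=2, 7−4→G=0, 7−6→G=1. Hits: 1.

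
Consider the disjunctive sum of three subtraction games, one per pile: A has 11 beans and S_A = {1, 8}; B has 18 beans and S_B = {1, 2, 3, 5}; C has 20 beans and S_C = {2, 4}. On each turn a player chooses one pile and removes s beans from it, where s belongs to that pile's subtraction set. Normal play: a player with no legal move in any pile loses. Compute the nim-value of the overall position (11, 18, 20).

3

Pile A, S = {1, 8}:
G(0) = 0
G(1) = mex{0} = 1
G(2) = mex{1} = 0
G(3) = mex{0} = 1
G(4) = mex{1} = 0
G(5) = mex{0} = 1
G(6) = mex{1} = 0
G(7) = mex{0} = 1
G(8) = mex{1,0} = 2
G(9) = mex{2,1} = 0
G(10) = mex{0,0} = 1
G(11) = mex{1,1} = 0
G_A(11) = 0.
Pile B, S = {1, 2, 3, 5}:
G(0) = 0
G(1) = mex{0} = 1
G(2) = mex{1,0} = 2
G(3) = mex{2,1,0} = 3
G(4) = mex{3,2,1} = 0
G(5) = mex{0,3,2,0} = 1
G(6) = mex{1,0,3,1} = 2
G(7) = mex{2,1,0,2} = 3
G(8) = mex{3,2,1,3} = 0
G(9) = mex{0,3,2,0} = 1
G(10) = mex{1,0,3,1} = 2
G(11) = mex{2,1,0,2} = 3
G(12) = mex{3,2,1,3} = 0
G(13) = mex{0,3,2,0} = 1
G(14) = mex{1,0,3,1} = 2
G(15) = mex{2,1,0,2} = 3
G(16) = mex{3,2,1,3} = 0
G(17) = mex{0,3,2,0} = 1
G(18) = mex{1,0,3,1} = 2
G_B(18) = 2.
Pile C, S = {2, 4}:
G(0) = 0
G(1) = mex{} = 0
G(2) = mex{0} = 1
G(3) = mex{0} = 1
G(4) = mex{1,0} = 2
G(5) = mex{1,0} = 2
G(6) = mex{2,1} = 0
G(7) = mex{2,1} = 0
G(8) = mex{0,2} = 1
G(9) = mex{0,2} = 1
G(10) = mex{1,0} = 2
G(11) = mex{1,0} = 2
G(12) = mex{2,1} = 0
G(13) = mex{2,1} = 0
G(14) = mex{0,2} = 1
G(15) = mex{0,2} = 1
G(16) = mex{1,0} = 2
G(17) = mex{1,0} = 2
G(18) = mex{2,1} = 0
G(19) = mex{2,1} = 0
G(20) = mex{0,2} = 1
G_C(20) = 1.
Combined Grundy value = 0 ⊕ 2 ⊕ 1 = 3.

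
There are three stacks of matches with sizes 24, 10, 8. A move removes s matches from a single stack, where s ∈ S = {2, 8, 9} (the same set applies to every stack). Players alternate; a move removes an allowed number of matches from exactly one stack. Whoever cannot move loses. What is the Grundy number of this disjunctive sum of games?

All stacks use S = {2, 8, 9}:
G(0) = 0
G(1) = mex{} = 0
G(2) = mex{0} = 1
G(3) = mex{0} = 1
G(4) = mex{1} = 0
G(5) = mex{1} = 0
G(6) = mex{0} = 1
G(7) = mex{0} = 1
G(8) = mex{1,0} = 2
G(9) = mex{1,0,0} = 2
G(10) = mex{2,1,0} = 3
G(11) = mex{2,1,1} = 0
G(12) = mex{3,0,1} = 2
G(13) = mex{0,0,0} = 1
G(14) = mex{2,1,0} = 3
G(15) = mex{1,1,1} = 0
G(16) = mex{3,2,1} = 0
G(17) = mex{0,2,2} = 1
G(18) = mex{0,3,2} = 1
G(19) = mex{1,0,3} = 2
G(20) = mex{1,2,0} = 3
G(21) = mex{2,1,2} = 0
G(22) = mex{3,3,1} = 0
G(23) = mex{0,0,3} = 1
G(24) = mex{0,0,0} = 1
Stack A: G(24) = 1.
Stack B: G(10) = 3.
Stack C: G(8) = 2.
Combined Grundy value = 1 ⊕ 3 ⊕ 2 = 0.

0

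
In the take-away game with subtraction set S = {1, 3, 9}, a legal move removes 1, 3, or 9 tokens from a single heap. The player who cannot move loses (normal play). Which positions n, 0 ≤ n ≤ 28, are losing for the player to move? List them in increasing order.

G(0) = 0
G(1) = mex{0} = 1
G(2) = mex{1} = 0
G(3) = mex{0,0} = 1
G(4) = mex{1,1} = 0
G(5) = mex{0,0} = 1
G(6) = mex{1,1} = 0
G(7) = mex{0,0} = 1
G(8) = mex{1,1} = 0
G(9) = mex{0,0,0} = 1
G(10) = mex{1,1,1} = 0
G(11) = mex{0,0,0} = 1
G(12) = mex{1,1,1} = 0
G(13) = mex{0,0,0} = 1
G(14) = mex{1,1,1} = 0
G(15) = mex{0,0,0} = 1
G(16) = mex{1,1,1} = 0
G(17) = mex{0,0,0} = 1
G(18) = mex{1,1,1} = 0
G(19) = mex{0,0,0} = 1
G(20) = mex{1,1,1} = 0
G(21) = mex{0,0,0} = 1
G(22) = mex{1,1,1} = 0
G(23) = mex{0,0,0} = 1
G(24) = mex{1,1,1} = 0
G(25) = mex{0,0,0} = 1
G(26) = mex{1,1,1} = 0
G(27) = mex{0,0,0} = 1
G(28) = mex{1,1,1} = 0
P-positions are exactly the n with G(n) = 0.

0, 2, 4, 6, 8, 10, 12, 14, 16, 18, 20, 22, 24, 26, 28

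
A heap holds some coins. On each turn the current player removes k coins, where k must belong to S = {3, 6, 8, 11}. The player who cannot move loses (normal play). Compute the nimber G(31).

1

n :  0  1  2  3  4  5  6  7  8  9 10 11 12 13 14 15 16 17 18 19 20 21 22 23 24 25 26 27 28 29 30 31
G :  0  0  0  1  1  1  2  2  2  3  3  3  4  4  0  0  0  1  1  1  2  2  2  3  3  3  4  4  0  0  0  1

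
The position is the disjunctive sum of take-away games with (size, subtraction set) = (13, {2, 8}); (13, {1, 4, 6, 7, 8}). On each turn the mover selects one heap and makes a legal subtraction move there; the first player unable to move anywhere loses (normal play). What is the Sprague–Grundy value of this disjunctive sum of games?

Heap A, S = {2, 8}:
n :  0  1  2  3  4  5  6  7  8  9 10 11 12 13
G :  0  0  1  1  0  0  1  1  2  2  0  0  1  1
G_A(13) = 1.
Heap B, S = {1, 4, 6, 7, 8}:
n :  0  1  2  3  4  5  6  7  8  9 10 11 12 13
G :  0  1  0  1  2  0  1  2  3  2  3  4  5  3
G_B(13) = 3.
Combined Grundy value = 1 ⊕ 3 = 2.

2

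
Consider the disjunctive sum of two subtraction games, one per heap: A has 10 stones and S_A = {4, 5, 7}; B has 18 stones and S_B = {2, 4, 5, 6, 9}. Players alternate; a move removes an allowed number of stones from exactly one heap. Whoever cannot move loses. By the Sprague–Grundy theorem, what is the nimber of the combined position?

Heap A, S = {4, 5, 7}:
n :  0  1  2  3  4  5  6  7  8  9 10
G :  0  0  0  0  1  1  1  1  2  2  2
G_A(10) = 2.
Heap B, S = {2, 4, 5, 6, 9}:
n :  0  1  2  3  4  5  6  7  8  9 10 11 12 13 14 15 16 17 18
G :  0  0  1  1  2  2  3  3  0  4  1  0  2  1  3  2  4  3  0
G_B(18) = 0.
Combined Grundy value = 2 ⊕ 0 = 2.

2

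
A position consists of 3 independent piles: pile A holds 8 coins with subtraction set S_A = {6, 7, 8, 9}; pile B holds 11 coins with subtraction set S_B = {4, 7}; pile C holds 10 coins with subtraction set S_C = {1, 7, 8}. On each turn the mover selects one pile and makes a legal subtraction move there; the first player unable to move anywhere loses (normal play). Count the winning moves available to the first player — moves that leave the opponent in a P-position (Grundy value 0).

Pile A, S = {6, 7, 8, 9}:
n : 0 1 2 3 4 5 6 7 8
G : 0 0 0 0 0 0 1 1 1
G_A(8) = 1.
Pile B, S = {4, 7}:
n :  0  1  2  3  4  5  6  7  8  9 10 11
G :  0  0  0  0  1  1  1  1  2  2  2  0
G_B(11) = 0.
Pile C, S = {1, 7, 8}:
G(0) = 0
G(1) = mex{0} = 1
G(2) = mex{1} = 0
G(3) = mex{0} = 1
G(4) = mex{1} = 0
G(5) = mex{0} = 1
G(6) = mex{1} = 0
G(7) = mex{0,0} = 1
G(8) = mex{1,1,0} = 2
G(9) = mex{2,0,1} = 3
G(10) = mex{3,1,0} = 2
G_C(10) = 2.
Combined Grundy value = 1 ⊕ 0 ⊕ 2 = 3.
A winning move leaves total XOR = 0, i.e. changes one component's Grundy value g to g ⊕ X where X is the current total.
Pile A: need g' = 1⊕3 = 2. Options: 8−6→G=0, 8−7→G=0, 8−8→G=0. Hits: 0.
Pile B: need g' = 0⊕3 = 3. Options: 11−4→G=1, 11−7→G=1. Hits: 0.
Pile C: need g' = 2⊕3 = 1. Options: 10−1→G=3, 10−7→G=1, 10−8→G=0. Hits: 1.

1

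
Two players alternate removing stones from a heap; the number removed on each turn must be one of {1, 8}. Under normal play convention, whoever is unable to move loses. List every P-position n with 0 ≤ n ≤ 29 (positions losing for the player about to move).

0, 2, 4, 6, 9, 11, 13, 15, 18, 20, 22, 24, 27, 29

G(0) = 0
G(1) = mex{0} = 1
G(2) = mex{1} = 0
G(3) = mex{0} = 1
G(4) = mex{1} = 0
G(5) = mex{0} = 1
G(6) = mex{1} = 0
G(7) = mex{0} = 1
G(8) = mex{1,0} = 2
G(9) = mex{2,1} = 0
G(10) = mex{0,0} = 1
G(11) = mex{1,1} = 0
G(12) = mex{0,0} = 1
G(13) = mex{1,1} = 0
G(14) = mex{0,0} = 1
G(15) = mex{1,1} = 0
G(16) = mex{0,2} = 1
G(17) = mex{1,0} = 2
G(18) = mex{2,1} = 0
G(19) = mex{0,0} = 1
G(20) = mex{1,1} = 0
G(21) = mex{0,0} = 1
G(22) = mex{1,1} = 0
G(23) = mex{0,0} = 1
G(24) = mex{1,1} = 0
G(25) = mex{0,2} = 1
G(26) = mex{1,0} = 2
G(27) = mex{2,1} = 0
G(28) = mex{0,0} = 1
G(29) = mex{1,1} = 0
P-positions are exactly the n with G(n) = 0.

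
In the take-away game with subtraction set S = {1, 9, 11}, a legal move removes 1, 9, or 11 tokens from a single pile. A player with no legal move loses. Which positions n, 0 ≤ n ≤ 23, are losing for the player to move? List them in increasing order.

G(0) = 0
G(1) = mex{0} = 1
G(2) = mex{1} = 0
G(3) = mex{0} = 1
G(4) = mex{1} = 0
G(5) = mex{0} = 1
G(6) = mex{1} = 0
G(7) = mex{0} = 1
G(8) = mex{1} = 0
G(9) = mex{0,0} = 1
G(10) = mex{1,1} = 0
G(11) = mex{0,0,0} = 1
G(12) = mex{1,1,1} = 0
G(13) = mex{0,0,0} = 1
G(14) = mex{1,1,1} = 0
G(15) = mex{0,0,0} = 1
G(16) = mex{1,1,1} = 0
G(17) = mex{0,0,0} = 1
G(18) = mex{1,1,1} = 0
G(19) = mex{0,0,0} = 1
G(20) = mex{1,1,1} = 0
G(21) = mex{0,0,0} = 1
G(22) = mex{1,1,1} = 0
G(23) = mex{0,0,0} = 1
P-positions are exactly the n with G(n) = 0.

0, 2, 4, 6, 8, 10, 12, 14, 16, 18, 20, 22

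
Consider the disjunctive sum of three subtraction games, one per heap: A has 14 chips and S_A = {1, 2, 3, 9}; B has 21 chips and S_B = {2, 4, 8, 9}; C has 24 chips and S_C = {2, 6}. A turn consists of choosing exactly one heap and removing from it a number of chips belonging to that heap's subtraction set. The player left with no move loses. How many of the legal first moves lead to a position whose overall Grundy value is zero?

Heap A, S = {1, 2, 3, 9}:
n :  0  1  2  3  4  5  6  7  8  9 10 11 12 13 14
G :  0  1  2  3  0  1  2  3  0  1  2  3  0  1  2
G_A(14) = 2.
Heap B, S = {2, 4, 8, 9}:
n :  0  1  2  3  4  5  6  7  8  9 10 11 12 13 14 15 16 17 18 19 20 21
G :  0  0  1  1  2  2  0  0  1  1  2  2  0  0  1  1  2  2  0  0  1  1
G_B(21) = 1.
Heap C, S = {2, 6}:
n :  0  1  2  3  4  5  6  7  8  9 10 11 12 13 14 15 16 17 18 19 20 21 22 23 24
G :  0  0  1  1  0  0  1  1  0  0  1  1  0  0  1  1  0  0  1  1  0  0  1  1  0
G_C(24) = 0.
Combined Grundy value = 2 ⊕ 1 ⊕ 0 = 3.
A winning move leaves total XOR = 0, i.e. changes one component's Grundy value g to g ⊕ X where X is the current total.
Heap A: need g' = 2⊕3 = 1. Options: 14−1→G=1, 14−2→G=0, 14−3→G=3, 14−9→G=1. Hits: 2.
Heap B: need g' = 1⊕3 = 2. Options: 21−2→G=0, 21−4→G=2, 21−8→G=0, 21−9→G=0. Hits: 1.
Heap C: need g' = 0⊕3 = 3. Options: 24−2→G=1, 24−6→G=1. Hits: 0.

3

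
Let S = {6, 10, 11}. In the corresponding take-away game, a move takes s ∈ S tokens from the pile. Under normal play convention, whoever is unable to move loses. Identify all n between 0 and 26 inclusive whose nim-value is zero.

0, 1, 2, 3, 4, 5, 17, 18, 19, 20, 21, 22

G(0) = 0
G(1) = mex{} = 0
G(2) = mex{} = 0
G(3) = mex{} = 0
G(4) = mex{} = 0
G(5) = mex{} = 0
G(6) = mex{0} = 1
G(7) = mex{0} = 1
G(8) = mex{0} = 1
G(9) = mex{0} = 1
G(10) = mex{0,0} = 1
G(11) = mex{0,0,0} = 1
G(12) = mex{1,0,0} = 2
G(13) = mex{1,0,0} = 2
G(14) = mex{1,0,0} = 2
G(15) = mex{1,0,0} = 2
G(16) = mex{1,1,0} = 2
G(17) = mex{1,1,1} = 0
G(18) = mex{2,1,1} = 0
G(19) = mex{2,1,1} = 0
G(20) = mex{2,1,1} = 0
G(21) = mex{2,1,1} = 0
G(22) = mex{2,2,1} = 0
G(23) = mex{0,2,2} = 1
G(24) = mex{0,2,2} = 1
G(25) = mex{0,2,2} = 1
G(26) = mex{0,2,2} = 1
P-positions are exactly the n with G(n) = 0.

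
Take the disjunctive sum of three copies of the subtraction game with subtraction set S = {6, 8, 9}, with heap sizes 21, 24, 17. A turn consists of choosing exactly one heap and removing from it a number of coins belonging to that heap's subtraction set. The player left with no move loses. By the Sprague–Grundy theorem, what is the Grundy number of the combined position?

0

All heaps use S = {6, 8, 9}:
n :  0  1  2  3  4  5  6  7  8  9 10 11 12 13 14 15 16 17 18 19 20 21 22 23 24
G :  0  0  0  0  0  0  1  1  1  1  1  1  2  2  2  0  0  0  0  0  0  1  1  1  1
Heap A: G(21) = 1.
Heap B: G(24) = 1.
Heap C: G(17) = 0.
Combined Grundy value = 1 ⊕ 1 ⊕ 0 = 0.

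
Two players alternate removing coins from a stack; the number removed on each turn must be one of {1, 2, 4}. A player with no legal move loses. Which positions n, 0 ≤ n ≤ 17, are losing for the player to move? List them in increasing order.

n :  0  1  2  3  4  5  6  7  8  9 10 11 12 13 14 15 16 17
G :  0  1  2  0  1  2  0  1  2  0  1  2  0  1  2  0  1  2
P-positions are exactly the n with G(n) = 0.

0, 3, 6, 9, 12, 15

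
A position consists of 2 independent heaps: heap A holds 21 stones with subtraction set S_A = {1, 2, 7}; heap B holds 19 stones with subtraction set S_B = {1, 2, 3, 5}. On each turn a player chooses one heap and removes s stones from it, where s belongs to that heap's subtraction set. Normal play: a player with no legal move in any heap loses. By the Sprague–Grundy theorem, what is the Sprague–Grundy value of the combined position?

Heap A, S = {1, 2, 7}:
n :  0  1  2  3  4  5  6  7  8  9 10 11 12 13 14 15 16 17 18 19 20 21
G :  0  1  2  0  1  2  0  1  2  0  1  2  0  1  2  0  1  2  0  1  2  0
G_A(21) = 0.
Heap B, S = {1, 2, 3, 5}:
n :  0  1  2  3  4  5  6  7  8  9 10 11 12 13 14 15 16 17 18 19
G :  0  1  2  3  0  1  2  3  0  1  2  3  0  1  2  3  0  1  2  3
G_B(19) = 3.
Combined Grundy value = 0 ⊕ 3 = 3.

3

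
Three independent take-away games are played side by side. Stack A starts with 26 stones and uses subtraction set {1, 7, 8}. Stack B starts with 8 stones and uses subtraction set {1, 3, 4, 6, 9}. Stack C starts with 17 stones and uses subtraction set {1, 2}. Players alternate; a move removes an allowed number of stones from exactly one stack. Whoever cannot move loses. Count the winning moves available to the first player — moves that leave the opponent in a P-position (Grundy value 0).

0

Stack A, S = {1, 7, 8}:
G(0) = 0
G(1) = mex{0} = 1
G(2) = mex{1} = 0
G(3) = mex{0} = 1
G(4) = mex{1} = 0
G(5) = mex{0} = 1
G(6) = mex{1} = 0
G(7) = mex{0,0} = 1
G(8) = mex{1,1,0} = 2
G(9) = mex{2,0,1} = 3
G(10) = mex{3,1,0} = 2
G(11) = mex{2,0,1} = 3
G(12) = mex{3,1,0} = 2
G(13) = mex{2,0,1} = 3
G(14) = mex{3,1,0} = 2
G(15) = mex{2,2,1} = 0
G(16) = mex{0,3,2} = 1
G(17) = mex{1,2,3} = 0
G(18) = mex{0,3,2} = 1
G(19) = mex{1,2,3} = 0
G(20) = mex{0,3,2} = 1
G(21) = mex{1,2,3} = 0
G(22) = mex{0,0,2} = 1
G(23) = mex{1,1,0} = 2
G(24) = mex{2,0,1} = 3
G(25) = mex{3,1,0} = 2
G(26) = mex{2,0,1} = 3
G_A(26) = 3.
Stack B, S = {1, 3, 4, 6, 9}:
G(0) = 0
G(1) = mex{0} = 1
G(2) = mex{1} = 0
G(3) = mex{0,0} = 1
G(4) = mex{1,1,0} = 2
G(5) = mex{2,0,1} = 3
G(6) = mex{3,1,0,0} = 2
G(7) = mex{2,2,1,1} = 0
G(8) = mex{0,3,2,0} = 1
G_B(8) = 1.
Stack C, S = {1, 2}:
G(0) = 0
G(1) = mex{0} = 1
G(2) = mex{1,0} = 2
G(3) = mex{2,1} = 0
G(4) = mex{0,2} = 1
G(5) = mex{1,0} = 2
G(6) = mex{2,1} = 0
G(7) = mex{0,2} = 1
G(8) = mex{1,0} = 2
G(9) = mex{2,1} = 0
G(10) = mex{0,2} = 1
G(11) = mex{1,0} = 2
G(12) = mex{2,1} = 0
G(13) = mex{0,2} = 1
G(14) = mex{1,0} = 2
G(15) = mex{2,1} = 0
G(16) = mex{0,2} = 1
G(17) = mex{1,0} = 2
G_C(17) = 2.
Combined Grundy value = 3 ⊕ 1 ⊕ 2 = 0.
A winning move leaves total XOR = 0, i.e. changes one component's Grundy value g to g ⊕ X where X is the current total.
Stack A: target g' = 3⊕0 = 3, but every legal move changes the Grundy value (mex property), so 0 moves.
Stack B: target g' = 1⊕0 = 1, but every legal move changes the Grundy value (mex property), so 0 moves.
Stack C: target g' = 2⊕0 = 2, but every legal move changes the Grundy value (mex property), so 0 moves.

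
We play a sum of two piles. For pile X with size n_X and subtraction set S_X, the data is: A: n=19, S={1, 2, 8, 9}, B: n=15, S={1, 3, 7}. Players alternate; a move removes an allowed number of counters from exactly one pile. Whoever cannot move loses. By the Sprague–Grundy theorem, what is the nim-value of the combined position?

Pile A, S = {1, 2, 8, 9}:
G(0) = 0
G(1) = mex{0} = 1
G(2) = mex{1,0} = 2
G(3) = mex{2,1} = 0
G(4) = mex{0,2} = 1
G(5) = mex{1,0} = 2
G(6) = mex{2,1} = 0
G(7) = mex{0,2} = 1
G(8) = mex{1,0,0} = 2
G(9) = mex{2,1,1,0} = 3
G(10) = mex{3,2,2,1} = 0
G(11) = mex{0,3,0,2} = 1
G(12) = mex{1,0,1,0} = 2
G(13) = mex{2,1,2,1} = 0
G(14) = mex{0,2,0,2} = 1
G(15) = mex{1,0,1,0} = 2
G(16) = mex{2,1,2,1} = 0
G(17) = mex{0,2,3,2} = 1
G(18) = mex{1,0,0,3} = 2
G(19) = mex{2,1,1,0} = 3
G_A(19) = 3.
Pile B, S = {1, 3, 7}:
n :  0  1  2  3  4  5  6  7  8  9 10 11 12 13 14 15
G :  0  1  0  1  0  1  0  1  0  1  0  1  0  1  0  1
G_B(15) = 1.
Combined Grundy value = 3 ⊕ 1 = 2.

2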